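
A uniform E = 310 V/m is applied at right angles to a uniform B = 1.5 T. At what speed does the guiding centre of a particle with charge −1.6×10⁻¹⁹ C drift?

The steady drift has the magnetic force balancing the electric force, so v_d = E/B.
v_d = 310/1.5 = 210 m/s.

v_d ≈ 210 m/s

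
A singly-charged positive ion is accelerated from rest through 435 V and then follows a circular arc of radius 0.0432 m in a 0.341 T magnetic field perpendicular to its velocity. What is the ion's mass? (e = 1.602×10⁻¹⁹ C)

m ≈ 4.00×10⁻²⁶ kg

Combine |q|V = ½mv² and r = mv/(|q|B): eliminate v to get m = qB²r²/(2V).
m = (1.602×10⁻¹⁹)(0.341)²(0.0432)²/(2·435) ≈ 4.00×10⁻²⁶ kg.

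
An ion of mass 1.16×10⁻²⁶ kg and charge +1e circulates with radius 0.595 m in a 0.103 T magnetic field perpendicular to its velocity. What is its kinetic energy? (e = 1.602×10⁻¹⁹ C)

v = |q|Br/m, then KE = ½mv² = (qBr)²/(2m).
v = (1.602×10⁻¹⁹)(0.103)(0.595)/1.16×10⁻²⁶ ≈ 8.464×10⁵ m/s.
KE = ½(1.16×10⁻²⁶)(8.464×10⁵)² ≈ 4.15×10⁻¹⁵ J.

KE ≈ 4.15×10⁻¹⁵ J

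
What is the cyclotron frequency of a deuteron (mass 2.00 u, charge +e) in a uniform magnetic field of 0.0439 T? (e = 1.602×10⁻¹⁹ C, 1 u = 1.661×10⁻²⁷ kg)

f ≈ 3.37×10⁵ Hz

f = |q|B/(2πm).
f = (1.602×10⁻¹⁹)(0.0439)/(2π·3.322×10⁻²⁷) ≈ 3.37×10⁵ Hz.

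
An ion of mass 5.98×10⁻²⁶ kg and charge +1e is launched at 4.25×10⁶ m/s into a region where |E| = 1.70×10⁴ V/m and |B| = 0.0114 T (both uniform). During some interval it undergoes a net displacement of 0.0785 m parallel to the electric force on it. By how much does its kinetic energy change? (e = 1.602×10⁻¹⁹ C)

The magnetic force is always ⟂ v and does no work; only the electric force changes KE.
ΔKE = F_E · d = |q|E d = (1.602×10⁻¹⁹)(1.70×10⁴)(0.0785) ≈ 2.14×10⁻¹⁶ J.

ΔKE ≈ 2.14×10⁻¹⁶ J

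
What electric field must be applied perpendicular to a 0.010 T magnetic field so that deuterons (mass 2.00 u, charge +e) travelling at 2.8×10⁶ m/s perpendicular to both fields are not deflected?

For straight-line motion qE = qvB, so E = vB.
E = 2.8×10⁶ × 0.010 = 2.8×10⁴ V/m.

E = 2.8×10⁴ V/m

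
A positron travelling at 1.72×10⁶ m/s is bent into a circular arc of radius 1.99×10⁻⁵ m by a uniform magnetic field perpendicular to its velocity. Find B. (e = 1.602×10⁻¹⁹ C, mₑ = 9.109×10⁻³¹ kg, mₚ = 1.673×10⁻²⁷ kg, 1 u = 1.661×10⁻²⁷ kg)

From |q|vB = mv²/r, B = mv/(|q|r).
B = (9.109×10⁻³¹)(1.72×10⁶)/((1.602×10⁻¹⁹)(1.99×10⁻⁵)) ≈ 0.491 T.

B ≈ 0.491 T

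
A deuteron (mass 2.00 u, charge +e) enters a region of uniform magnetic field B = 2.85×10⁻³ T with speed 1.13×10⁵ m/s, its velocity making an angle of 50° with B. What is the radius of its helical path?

v⊥ = v sinθ = 1.13×10⁵·sin50° ≈ 8.656×10⁴ m/s.
r = m v⊥/(|q|B) = (3.322×10⁻²⁷)(8.656×10⁴)/((1.602×10⁻¹⁹)(2.85×10⁻³)) ≈ 0.630 m.

r ≈ 0.630 m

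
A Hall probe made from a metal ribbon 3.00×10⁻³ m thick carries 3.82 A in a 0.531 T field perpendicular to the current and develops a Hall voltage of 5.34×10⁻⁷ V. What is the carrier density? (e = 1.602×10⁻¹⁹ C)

n ≈ 7.90×10²⁷ m⁻³

From V_H = IB/(n e t), n = IB/(V_H e t).
n = (3.82)(0.531)/((5.34×10⁻⁷)(1.602×10⁻¹⁹)(3.00×10⁻³)) ≈ 7.90×10²⁷ m⁻³.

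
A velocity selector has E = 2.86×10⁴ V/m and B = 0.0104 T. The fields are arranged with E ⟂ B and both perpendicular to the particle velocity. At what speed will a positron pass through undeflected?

v = 2.75×10⁶ m/s

Straight-line motion ⇒ electric and magnetic forces cancel, so E = vB.
v = E/B = 2.86×10⁴/0.0104 = 2.75×10⁶ m/s.
The result is independent of the particle's charge and mass.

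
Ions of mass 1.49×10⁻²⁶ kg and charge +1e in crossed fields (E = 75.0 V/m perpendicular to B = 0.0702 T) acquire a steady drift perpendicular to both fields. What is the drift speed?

In crossed fields the guiding centre drifts at v_d = |E×B|/B² = E/B, independent of charge and mass.
v_d = 75.0/0.0702 = 1070 m/s.

v_d ≈ 1070 m/s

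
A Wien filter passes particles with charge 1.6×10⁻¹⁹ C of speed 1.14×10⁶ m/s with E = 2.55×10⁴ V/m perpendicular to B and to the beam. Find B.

Balance of forces in the selector: qE = qvB ⇒ B = E/v.
B = 2.55×10⁴/1.14×10⁶ = 0.0224 T.

B = 0.0224 T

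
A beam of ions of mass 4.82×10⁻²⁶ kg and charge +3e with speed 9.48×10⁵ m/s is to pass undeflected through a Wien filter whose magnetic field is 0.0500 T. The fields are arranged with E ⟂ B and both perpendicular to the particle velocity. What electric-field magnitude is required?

E = 4.74×10⁴ V/m

For straight-line motion qE = qvB, so E = vB.
E = 9.48×10⁵ × 0.0500 = 4.74×10⁴ V/m.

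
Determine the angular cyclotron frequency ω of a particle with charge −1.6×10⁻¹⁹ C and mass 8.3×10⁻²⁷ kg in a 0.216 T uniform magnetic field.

ω ≈ 4.16×10⁶ rad/s

ω = |q|B/m.
ω = (1.6×10⁻¹⁹)(0.216)/8.3×10⁻²⁷ ≈ 4.16×10⁶ rad/s.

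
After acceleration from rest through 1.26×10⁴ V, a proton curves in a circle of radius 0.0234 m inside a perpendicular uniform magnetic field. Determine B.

v = √(2|q|V/m) = √(2·1.602×10⁻¹⁹·1.26×10⁴/1.673×10⁻²⁷) ≈ 1.553×10⁶ m/s.
B = mv/(|q|r) = (1.673×10⁻²⁷)(1.553×10⁶)/((1.602×10⁻¹⁹)(0.0234)) ≈ 0.693 T.

B ≈ 0.693 T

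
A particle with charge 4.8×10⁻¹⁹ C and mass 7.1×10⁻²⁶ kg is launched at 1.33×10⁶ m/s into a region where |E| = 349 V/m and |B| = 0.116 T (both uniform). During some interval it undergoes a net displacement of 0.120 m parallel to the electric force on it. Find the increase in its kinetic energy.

The magnetic force is always ⟂ v and does no work; only the electric force changes KE.
ΔKE = F_E · d = |q|E d = (4.8×10⁻¹⁹)(349)(0.120) ≈ 2.01×10⁻¹⁷ J.

ΔKE ≈ 2.01×10⁻¹⁷ J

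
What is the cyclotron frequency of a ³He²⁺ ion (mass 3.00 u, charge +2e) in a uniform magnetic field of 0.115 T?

f ≈ 1.18×10⁶ Hz

f = |q|B/(2πm).
f = (3.204×10⁻¹⁹)(0.115)/(2π·4.983×10⁻²⁷) ≈ 1.18×10⁶ Hz.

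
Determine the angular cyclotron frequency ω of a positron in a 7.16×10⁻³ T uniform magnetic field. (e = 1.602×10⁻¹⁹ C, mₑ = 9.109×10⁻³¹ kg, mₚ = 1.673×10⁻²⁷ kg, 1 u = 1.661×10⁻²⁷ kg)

ω ≈ 1.26×10⁹ rad/s

ω = |q|B/m.
ω = (1.602×10⁻¹⁹)(7.16×10⁻³)/9.109×10⁻³¹ ≈ 1.26×10⁹ rad/s.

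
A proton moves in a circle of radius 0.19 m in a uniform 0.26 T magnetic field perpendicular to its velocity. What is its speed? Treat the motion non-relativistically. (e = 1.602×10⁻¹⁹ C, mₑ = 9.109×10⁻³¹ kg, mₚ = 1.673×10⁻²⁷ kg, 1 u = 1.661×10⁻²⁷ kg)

From |q|vB = mv²/r, v = |q|Br/m.
v = (1.602×10⁻¹⁹)(0.26)(0.19)/1.673×10⁻²⁷ ≈ 4.7×10⁶ m/s.

v ≈ 4.7×10⁶ m/s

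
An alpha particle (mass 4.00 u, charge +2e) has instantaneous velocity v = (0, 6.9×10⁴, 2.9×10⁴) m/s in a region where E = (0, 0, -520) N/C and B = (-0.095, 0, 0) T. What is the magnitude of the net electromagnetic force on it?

v×B = (0, -2760, 6560) N/C.
E + v×B = (0, -2760, 6040) N/C.
F = q(E + v×B) = (3.204×10⁻¹⁹ C)·(0, -2760, 6040) = (0, -8.83×10⁻¹⁶, 1.93×10⁻¹⁵) N.
|F| = 2.13×10⁻¹⁵ N.

|F| ≈ 2.13×10⁻¹⁵ N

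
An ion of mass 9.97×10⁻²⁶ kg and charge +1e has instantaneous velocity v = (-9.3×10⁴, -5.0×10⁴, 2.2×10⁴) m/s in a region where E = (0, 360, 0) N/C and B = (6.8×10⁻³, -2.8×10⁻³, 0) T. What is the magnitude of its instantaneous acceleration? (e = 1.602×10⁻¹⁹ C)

v×B = (61.6, 150, 600) N/C.
E + v×B = (61.6, 510, 600) N/C.
F = q(E + v×B) = (1.602×10⁻¹⁹ C)·(61.6, 510, 600) = (9.87×10⁻¹⁸, 8.16×10⁻¹⁷, 9.62×10⁻¹⁷) N.
|a| = |F|/m = 1.265×10⁻¹⁶/9.97×10⁻²⁶ ≈ 1.27×10⁹ m/s².

|a| ≈ 1.27×10⁹ m/s²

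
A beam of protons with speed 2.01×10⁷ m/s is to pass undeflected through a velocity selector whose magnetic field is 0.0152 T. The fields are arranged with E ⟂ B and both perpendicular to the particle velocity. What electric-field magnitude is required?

For straight-line motion qE = qvB, so E = vB.
E = 2.01×10⁷ × 0.0152 = 3.06×10⁵ V/m.

E = 3.06×10⁵ V/m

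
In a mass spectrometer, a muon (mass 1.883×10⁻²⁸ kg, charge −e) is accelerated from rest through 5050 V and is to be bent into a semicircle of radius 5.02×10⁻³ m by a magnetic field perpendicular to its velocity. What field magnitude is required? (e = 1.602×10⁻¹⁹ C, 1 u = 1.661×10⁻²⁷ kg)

v = √(2|q|V/m) = √(2·1.602×10⁻¹⁹·5050/1.883×10⁻²⁸) ≈ 2.931×10⁶ m/s.
B = mv/(|q|r) = (1.883×10⁻²⁸)(2.931×10⁶)/((1.602×10⁻¹⁹)(5.02×10⁻³)) ≈ 0.686 T.

B ≈ 0.686 T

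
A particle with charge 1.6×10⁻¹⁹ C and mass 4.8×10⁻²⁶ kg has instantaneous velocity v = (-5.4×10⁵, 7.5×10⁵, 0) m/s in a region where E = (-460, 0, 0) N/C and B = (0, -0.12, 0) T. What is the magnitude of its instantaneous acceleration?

|a| ≈ 2.16×10¹¹ m/s²

v×B = (0, 0, 6.48×10⁴) N/C.
E + v×B = (-460, 0, 6.48×10⁴) N/C.
F = q(E + v×B) = (1.6×10⁻¹⁹ C)·(-460, 0, 6.48×10⁴) = (-7.36×10⁻¹⁷, 0, 1.04×10⁻¹⁴) N.
|a| = |F|/m = 1.037×10⁻¹⁴/4.8×10⁻²⁶ ≈ 2.16×10¹¹ m/s².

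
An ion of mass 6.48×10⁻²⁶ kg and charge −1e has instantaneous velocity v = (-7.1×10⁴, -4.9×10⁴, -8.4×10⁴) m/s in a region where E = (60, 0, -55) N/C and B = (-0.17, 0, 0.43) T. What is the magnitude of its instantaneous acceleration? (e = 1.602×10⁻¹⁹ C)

|a| ≈ 1.24×10¹¹ m/s²

v×B = (-2.11×10⁴, 4.48×10⁴, -8330) N/C.
E + v×B = (-2.10×10⁴, 4.48×10⁴, -8380) N/C.
F = q(E + v×B) = (−1.602×10⁻¹⁹ C)·(-2.10×10⁴, 4.48×10⁴, -8380) = (3.37×10⁻¹⁵, -7.18×10⁻¹⁵, 1.34×10⁻¹⁵) N.
|a| = |F|/m = 8.041×10⁻¹⁵/6.48×10⁻²⁶ ≈ 1.24×10¹¹ m/s².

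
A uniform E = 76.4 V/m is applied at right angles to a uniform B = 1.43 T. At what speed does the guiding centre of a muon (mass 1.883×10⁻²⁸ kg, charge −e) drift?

v_d ≈ 53.4 m/s

The E×B drift speed is v_d = E/B.
v_d = 76.4/1.43 = 53.4 m/s.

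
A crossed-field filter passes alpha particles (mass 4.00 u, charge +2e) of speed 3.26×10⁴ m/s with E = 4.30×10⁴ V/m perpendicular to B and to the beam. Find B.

Balance of forces in the selector: qE = qvB ⇒ B = E/v.
B = 4.30×10⁴/3.26×10⁴ = 1.32 T.

B = 1.32 T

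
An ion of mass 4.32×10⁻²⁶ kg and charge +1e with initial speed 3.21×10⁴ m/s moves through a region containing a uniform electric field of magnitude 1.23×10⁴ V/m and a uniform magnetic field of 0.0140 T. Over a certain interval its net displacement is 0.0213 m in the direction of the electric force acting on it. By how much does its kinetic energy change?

The magnetic force is always ⟂ v and does no work; only the electric force changes KE.
ΔKE = F_E · d = |q|E d = (1.602×10⁻¹⁹)(1.23×10⁴)(0.0213) ≈ 4.20×10⁻¹⁷ J.

ΔKE ≈ 4.20×10⁻¹⁷ J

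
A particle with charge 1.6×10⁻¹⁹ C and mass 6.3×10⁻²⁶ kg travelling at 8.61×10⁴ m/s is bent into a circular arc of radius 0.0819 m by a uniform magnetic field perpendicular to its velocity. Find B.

From |q|vB = mv²/r, B = mv/(|q|r).
B = (6.3×10⁻²⁶)(8.61×10⁴)/((1.6×10⁻¹⁹)(0.0819)) ≈ 0.414 T.

B ≈ 0.414 T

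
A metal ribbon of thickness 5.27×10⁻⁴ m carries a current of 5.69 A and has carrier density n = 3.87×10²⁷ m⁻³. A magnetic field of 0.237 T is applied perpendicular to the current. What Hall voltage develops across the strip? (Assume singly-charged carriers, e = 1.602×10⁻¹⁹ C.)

V_H = IB/(n e t).
V_H = (5.69)(0.237)/((3.87×10²⁷)(1.602×10⁻¹⁹)(5.27×10⁻⁴)) ≈ 4.13×10⁻⁶ V.

V_H ≈ 4.13×10⁻⁶ V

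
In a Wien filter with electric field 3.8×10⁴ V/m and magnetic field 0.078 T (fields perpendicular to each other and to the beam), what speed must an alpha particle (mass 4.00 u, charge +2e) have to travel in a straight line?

Straight-line motion ⇒ electric and magnetic forces cancel, so E = vB.
v = E/B = 3.8×10⁴/0.078 = 4.9×10⁵ m/s.
The result is independent of the particle's charge and mass.

v = 4.9×10⁵ m/s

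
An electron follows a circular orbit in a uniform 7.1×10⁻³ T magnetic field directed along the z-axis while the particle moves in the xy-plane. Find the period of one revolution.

T ≈ 5.0×10⁻⁹ s

The cyclotron period depends only on m, q, B: T = 2πm/(|q|B).
T = 2π(9.109×10⁻³¹)/((1.602×10⁻¹⁹)(7.1×10⁻³)) ≈ 5.0×10⁻⁹ s.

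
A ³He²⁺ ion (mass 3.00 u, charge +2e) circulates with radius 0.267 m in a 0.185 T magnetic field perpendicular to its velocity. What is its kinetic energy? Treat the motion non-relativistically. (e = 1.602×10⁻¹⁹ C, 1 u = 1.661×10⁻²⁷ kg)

KE ≈ 1.57×10⁵ eV

v = |q|Br/m, then KE = ½mv² = (qBr)²/(2m).
v = (3.204×10⁻¹⁹)(0.185)(0.267)/4.983×10⁻²⁷ ≈ 3.176×10⁶ m/s.
KE = ½(4.983×10⁻²⁷)(3.176×10⁶)² ≈ 2.51×10⁻¹⁴ J = 1.57×10⁵ eV.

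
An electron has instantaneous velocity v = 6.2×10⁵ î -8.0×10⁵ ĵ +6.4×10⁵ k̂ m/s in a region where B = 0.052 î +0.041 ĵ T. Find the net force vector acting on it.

v×B = (-2.62×10⁴, 3.33×10⁴, 6.70×10⁴) N/C.
F = q v×B = (−1.602×10⁻¹⁹ C)·(-2.62×10⁴, 3.33×10⁴, 6.70×10⁴) = (4.20×10⁻¹⁵, -5.33×10⁻¹⁵, -1.07×10⁻¹⁴) N.

F ≈ (4.20×10⁻¹⁵, -5.33×10⁻¹⁵, -1.07×10⁻¹⁴) N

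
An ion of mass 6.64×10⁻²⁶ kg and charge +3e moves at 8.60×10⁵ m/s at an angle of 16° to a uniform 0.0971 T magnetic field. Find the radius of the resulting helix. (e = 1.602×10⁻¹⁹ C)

v⊥ = v sinθ = 8.60×10⁵·sin16° ≈ 2.370×10⁵ m/s.
r = m v⊥/(|q|B) = (6.64×10⁻²⁶)(2.370×10⁵)/((4.806×10⁻¹⁹)(0.0971)) ≈ 0.337 m.

r ≈ 0.337 m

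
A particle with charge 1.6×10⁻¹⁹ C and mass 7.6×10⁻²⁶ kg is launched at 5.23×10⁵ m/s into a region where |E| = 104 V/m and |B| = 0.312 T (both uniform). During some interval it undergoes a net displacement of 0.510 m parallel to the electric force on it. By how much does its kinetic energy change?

ΔKE ≈ 8.49×10⁻¹⁸ J

The magnetic force is always ⟂ v and does no work; only the electric force changes KE.
ΔKE = F_E · d = |q|E d = (1.6×10⁻¹⁹)(104)(0.510) ≈ 8.49×10⁻¹⁸ J.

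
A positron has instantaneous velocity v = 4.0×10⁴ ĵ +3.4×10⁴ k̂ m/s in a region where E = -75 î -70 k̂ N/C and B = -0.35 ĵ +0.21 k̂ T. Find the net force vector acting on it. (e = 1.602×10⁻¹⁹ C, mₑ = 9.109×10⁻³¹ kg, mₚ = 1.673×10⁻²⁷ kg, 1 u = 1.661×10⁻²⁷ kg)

F ≈ (3.24×10⁻¹⁵, 0, -1.12×10⁻¹⁷) N

v×B = (2.03×10⁴, 0, 0) N/C.
E + v×B = (2.02×10⁴, 0, -70.0) N/C.
F = q(E + v×B) = (1.602×10⁻¹⁹ C)·(2.02×10⁴, 0, -70.0) = (3.24×10⁻¹⁵, 0, -1.12×10⁻¹⁷) N.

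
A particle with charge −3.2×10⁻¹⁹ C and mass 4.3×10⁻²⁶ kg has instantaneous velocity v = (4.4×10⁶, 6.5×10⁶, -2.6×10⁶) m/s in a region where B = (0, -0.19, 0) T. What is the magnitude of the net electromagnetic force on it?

v×B = (-4.94×10⁵, 0, -8.36×10⁵) N/C.
F = q v×B = (−3.2×10⁻¹⁹ C)·(-4.94×10⁵, 0, -8.36×10⁵) = (1.58×10⁻¹³, 0, 2.68×10⁻¹³) N.
|F| = 3.11×10⁻¹³ N.

|F| ≈ 3.11×10⁻¹³ N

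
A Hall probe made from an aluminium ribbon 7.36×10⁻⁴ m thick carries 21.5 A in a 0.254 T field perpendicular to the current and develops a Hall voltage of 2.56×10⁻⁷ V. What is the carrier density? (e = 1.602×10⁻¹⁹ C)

n ≈ 1.81×10²⁹ m⁻³

From V_H = IB/(n e t), n = IB/(V_H e t).
n = (21.5)(0.254)/((2.56×10⁻⁷)(1.602×10⁻¹⁹)(7.36×10⁻⁴)) ≈ 1.81×10²⁹ m⁻³.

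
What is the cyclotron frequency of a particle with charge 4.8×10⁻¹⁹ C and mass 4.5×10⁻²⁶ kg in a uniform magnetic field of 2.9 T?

f ≈ 4.9×10⁶ Hz

f = |q|B/(2πm).
f = (4.8×10⁻¹⁹)(2.9)/(2π·4.5×10⁻²⁶) ≈ 4.9×10⁶ Hz.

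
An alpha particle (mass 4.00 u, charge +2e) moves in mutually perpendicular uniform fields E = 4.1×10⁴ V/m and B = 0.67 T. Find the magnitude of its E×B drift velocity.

The steady drift has the magnetic force balancing the electric force, so v_d = E/B.
v_d = 4.1×10⁴/0.67 = 6.1×10⁴ m/s.

v_d ≈ 6.1×10⁴ m/s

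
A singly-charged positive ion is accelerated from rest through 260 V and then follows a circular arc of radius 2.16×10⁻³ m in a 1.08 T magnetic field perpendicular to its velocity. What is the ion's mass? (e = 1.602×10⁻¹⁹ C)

m ≈ 1.68×10⁻²⁷ kg

Combine |q|V = ½mv² and r = mv/(|q|B): eliminate v to get m = qB²r²/(2V).
m = (1.602×10⁻¹⁹)(1.08)²(2.16×10⁻³)²/(2·260) ≈ 1.68×10⁻²⁷ kg.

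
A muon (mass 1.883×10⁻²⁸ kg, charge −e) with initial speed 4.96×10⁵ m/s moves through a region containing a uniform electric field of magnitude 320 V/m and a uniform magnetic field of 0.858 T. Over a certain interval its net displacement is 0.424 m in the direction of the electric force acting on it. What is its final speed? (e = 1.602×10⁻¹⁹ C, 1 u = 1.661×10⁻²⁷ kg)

B does no work; ΔKE = |q|E d.
½mv_f² = ½mv₀² + |q|Ed = ½(1.883×10⁻²⁸)(4.96×10⁵)² + (1.602×10⁻¹⁹)(320)(0.424) ≈ 2.316×10⁻¹⁷ J + 2.174×10⁻¹⁷ J ≈ 4.490×10⁻¹⁷ J.
v_f = √(2·4.490×10⁻¹⁷/1.883×10⁻²⁸) ≈ 6.91×10⁵ m/s.

v_f ≈ 6.91×10⁵ m/s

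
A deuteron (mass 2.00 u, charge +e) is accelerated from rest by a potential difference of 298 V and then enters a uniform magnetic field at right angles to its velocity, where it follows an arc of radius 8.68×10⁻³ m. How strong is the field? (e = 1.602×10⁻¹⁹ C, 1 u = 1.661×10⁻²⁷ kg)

B ≈ 0.405 T

v = √(2|q|V/m) = √(2·1.602×10⁻¹⁹·298/3.322×10⁻²⁷) ≈ 1.695×10⁵ m/s.
B = mv/(|q|r) = (3.322×10⁻²⁷)(1.695×10⁵)/((1.602×10⁻¹⁹)(8.68×10⁻³)) ≈ 0.405 T.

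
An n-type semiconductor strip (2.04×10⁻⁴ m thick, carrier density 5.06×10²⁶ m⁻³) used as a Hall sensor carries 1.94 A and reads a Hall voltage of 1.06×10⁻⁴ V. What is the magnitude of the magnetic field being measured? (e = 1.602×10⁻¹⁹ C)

B ≈ 0.904 T

From V_H = IB/(n e t), B = V_H n e t / I.
B = (1.06×10⁻⁴)(5.06×10²⁶)(1.602×10⁻¹⁹)(2.04×10⁻⁴)/1.94 ≈ 0.904 T.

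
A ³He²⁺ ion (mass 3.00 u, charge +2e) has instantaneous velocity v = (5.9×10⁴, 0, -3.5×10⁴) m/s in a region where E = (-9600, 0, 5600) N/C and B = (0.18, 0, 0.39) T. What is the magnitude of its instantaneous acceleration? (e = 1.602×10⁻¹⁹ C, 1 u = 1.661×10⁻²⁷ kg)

|a| ≈ 2.02×10¹² m/s²

v×B = (0, -2.93×10⁴, 0) N/C.
E + v×B = (-9600, -2.93×10⁴, 5600) N/C.
F = q(E + v×B) = (3.204×10⁻¹⁹ C)·(-9600, -2.93×10⁴, 5600) = (-3.08×10⁻¹⁵, -9.39×10⁻¹⁵, 1.79×10⁻¹⁵) N.
|a| = |F|/m = 1.004×10⁻¹⁴/4.983×10⁻²⁷ ≈ 2.02×10¹² m/s².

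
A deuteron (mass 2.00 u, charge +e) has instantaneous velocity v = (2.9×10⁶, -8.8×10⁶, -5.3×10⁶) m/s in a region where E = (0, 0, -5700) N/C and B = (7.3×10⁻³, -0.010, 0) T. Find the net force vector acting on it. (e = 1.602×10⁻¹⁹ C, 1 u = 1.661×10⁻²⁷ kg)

v×B = (-5.30×10⁴, -3.87×10⁴, 3.52×10⁴) N/C.
E + v×B = (-5.30×10⁴, -3.87×10⁴, 2.95×10⁴) N/C.
F = q(E + v×B) = (1.602×10⁻¹⁹ C)·(-5.30×10⁴, -3.87×10⁴, 2.95×10⁴) = (-8.49×10⁻¹⁵, -6.20×10⁻¹⁵, 4.73×10⁻¹⁵) N.

F ≈ (-8.49×10⁻¹⁵, -6.20×10⁻¹⁵, 4.73×10⁻¹⁵) N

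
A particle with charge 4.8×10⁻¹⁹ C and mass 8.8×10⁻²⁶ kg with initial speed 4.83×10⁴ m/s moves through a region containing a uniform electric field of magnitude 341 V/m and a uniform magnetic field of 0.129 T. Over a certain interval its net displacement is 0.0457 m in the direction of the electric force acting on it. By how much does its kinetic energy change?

ΔKE ≈ 7.48×10⁻¹⁸ J

The magnetic force is always ⟂ v and does no work; only the electric force changes KE.
ΔKE = F_E · d = |q|E d = (4.8×10⁻¹⁹)(341)(0.0457) ≈ 7.48×10⁻¹⁸ J.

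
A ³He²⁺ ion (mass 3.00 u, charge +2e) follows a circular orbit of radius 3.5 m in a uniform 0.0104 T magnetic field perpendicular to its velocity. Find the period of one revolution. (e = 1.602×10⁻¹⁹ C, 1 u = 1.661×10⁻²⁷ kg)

T ≈ 9.40×10⁻⁶ s

The cyclotron period depends only on m, q, B: T = 2πm/(|q|B).
T = 2π(4.983×10⁻²⁷)/((3.204×10⁻¹⁹)(0.0104)) ≈ 9.40×10⁻⁶ s.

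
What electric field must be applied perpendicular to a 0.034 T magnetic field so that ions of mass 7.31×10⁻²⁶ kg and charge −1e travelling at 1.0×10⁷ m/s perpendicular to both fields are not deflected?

For straight-line motion qE = qvB, so E = vB.
E = 1.0×10⁷ × 0.034 = 3.4×10⁵ V/m.

E = 3.4×10⁵ V/m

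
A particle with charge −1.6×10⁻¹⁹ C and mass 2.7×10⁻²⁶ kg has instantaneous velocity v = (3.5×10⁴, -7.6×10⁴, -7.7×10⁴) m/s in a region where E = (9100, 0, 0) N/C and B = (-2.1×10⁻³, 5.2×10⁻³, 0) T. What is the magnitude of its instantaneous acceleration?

v×B = (400, 162, 22.4) N/C.
E + v×B = (9500, 162, 22.4) N/C.
F = q(E + v×B) = (−1.6×10⁻¹⁹ C)·(9500, 162, 22.4) = (-1.52×10⁻¹⁵, -2.59×10⁻¹⁷, -3.58×10⁻¹⁸) N.
|a| = |F|/m = 1.520×10⁻¹⁵/2.7×10⁻²⁶ ≈ 5.63×10¹⁰ m/s².

|a| ≈ 5.63×10¹⁰ m/s²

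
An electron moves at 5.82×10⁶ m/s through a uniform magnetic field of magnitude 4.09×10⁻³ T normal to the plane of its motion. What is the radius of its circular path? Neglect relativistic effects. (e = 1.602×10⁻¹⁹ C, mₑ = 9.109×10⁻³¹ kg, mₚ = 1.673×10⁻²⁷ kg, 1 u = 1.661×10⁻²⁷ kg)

The magnetic force provides the centripetal force: |q|vB = mv²/r.
r = mv/(|q|B) = (9.109×10⁻³¹)(5.82×10⁶)/((1.602×10⁻¹⁹)(4.09×10⁻³)) ≈ 8.09×10⁻³ m.

r ≈ 8.09×10⁻³ m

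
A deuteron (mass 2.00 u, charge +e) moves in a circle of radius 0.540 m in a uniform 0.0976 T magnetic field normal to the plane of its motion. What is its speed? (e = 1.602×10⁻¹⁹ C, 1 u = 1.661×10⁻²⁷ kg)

From |q|vB = mv²/r, v = |q|Br/m.
v = (1.602×10⁻¹⁹)(0.0976)(0.540)/3.322×10⁻²⁷ ≈ 2.54×10⁶ m/s.

v ≈ 2.54×10⁶ m/s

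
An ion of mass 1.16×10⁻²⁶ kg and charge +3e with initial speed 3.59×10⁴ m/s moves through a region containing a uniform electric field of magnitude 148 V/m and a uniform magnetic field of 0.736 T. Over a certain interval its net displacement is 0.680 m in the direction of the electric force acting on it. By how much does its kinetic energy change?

ΔKE ≈ 4.84×10⁻¹⁷ J

The magnetic force is always ⟂ v and does no work; only the electric force changes KE.
ΔKE = F_E · d = |q|E d = (4.806×10⁻¹⁹)(148)(0.680) ≈ 4.84×10⁻¹⁷ J.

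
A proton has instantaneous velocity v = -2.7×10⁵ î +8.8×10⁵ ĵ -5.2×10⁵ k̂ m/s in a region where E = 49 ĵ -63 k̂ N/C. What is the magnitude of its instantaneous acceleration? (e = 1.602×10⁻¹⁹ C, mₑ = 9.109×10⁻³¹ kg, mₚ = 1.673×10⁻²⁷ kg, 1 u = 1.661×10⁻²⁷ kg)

|a| ≈ 7.64×10⁹ m/s²

Only an electric field acts, so F = qE = (1.602×10⁻¹⁹ C)·(0, 49.0, -63.0) = (0, 7.85×10⁻¹⁸, -1.01×10⁻¹⁷) N.
|a| = |F|/m = 1.279×10⁻¹⁷/1.673×10⁻²⁷ ≈ 7.64×10⁹ m/s².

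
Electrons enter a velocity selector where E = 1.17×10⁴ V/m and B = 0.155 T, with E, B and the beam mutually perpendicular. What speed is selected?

v = 7.55×10⁴ m/s

Straight-line motion ⇒ electric and magnetic forces cancel, so E = vB.
v = E/B = 1.17×10⁴/0.155 = 7.55×10⁴ m/s.
The result is independent of the particle's charge and mass.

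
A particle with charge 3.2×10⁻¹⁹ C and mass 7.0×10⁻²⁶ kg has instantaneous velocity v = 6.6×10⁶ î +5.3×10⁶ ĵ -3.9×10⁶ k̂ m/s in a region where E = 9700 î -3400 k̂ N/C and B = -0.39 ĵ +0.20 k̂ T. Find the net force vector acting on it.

v×B = (-4.61×10⁵, -1.32×10⁶, -2.57×10⁶) N/C.
E + v×B = (-4.51×10⁵, -1.32×10⁶, -2.58×10⁶) N/C.
F = q(E + v×B) = (3.2×10⁻¹⁹ C)·(-4.51×10⁵, -1.32×10⁶, -2.58×10⁶) = (-1.44×10⁻¹³, -4.22×10⁻¹³, -8.25×10⁻¹³) N.

F ≈ (-1.44×10⁻¹³, -4.22×10⁻¹³, -8.25×10⁻¹³) N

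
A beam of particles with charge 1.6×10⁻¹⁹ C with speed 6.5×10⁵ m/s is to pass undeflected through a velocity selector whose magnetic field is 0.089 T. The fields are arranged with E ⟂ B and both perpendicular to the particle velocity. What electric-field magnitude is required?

E = 5.8×10⁴ V/m

For straight-line motion qE = qvB, so E = vB.
E = 6.5×10⁵ × 0.089 = 5.8×10⁴ V/m.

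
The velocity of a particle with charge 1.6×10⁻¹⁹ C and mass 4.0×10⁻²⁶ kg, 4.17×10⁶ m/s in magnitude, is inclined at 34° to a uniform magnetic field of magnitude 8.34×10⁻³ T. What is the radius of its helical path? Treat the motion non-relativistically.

r ≈ 69.9 m

v⊥ = v sinθ = 4.17×10⁶·sin34° ≈ 2.332×10⁶ m/s.
r = m v⊥/(|q|B) = (4.0×10⁻²⁶)(2.332×10⁶)/((1.6×10⁻¹⁹)(8.34×10⁻³)) ≈ 69.9 m.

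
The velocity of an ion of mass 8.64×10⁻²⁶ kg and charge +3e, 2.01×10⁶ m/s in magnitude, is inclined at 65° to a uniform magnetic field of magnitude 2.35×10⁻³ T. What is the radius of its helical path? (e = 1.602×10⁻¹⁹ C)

r ≈ 139 m

v⊥ = v sinθ = 2.01×10⁶·sin65° ≈ 1.822×10⁶ m/s.
r = m v⊥/(|q|B) = (8.64×10⁻²⁶)(1.822×10⁶)/((4.806×10⁻¹⁹)(2.35×10⁻³)) ≈ 139 m.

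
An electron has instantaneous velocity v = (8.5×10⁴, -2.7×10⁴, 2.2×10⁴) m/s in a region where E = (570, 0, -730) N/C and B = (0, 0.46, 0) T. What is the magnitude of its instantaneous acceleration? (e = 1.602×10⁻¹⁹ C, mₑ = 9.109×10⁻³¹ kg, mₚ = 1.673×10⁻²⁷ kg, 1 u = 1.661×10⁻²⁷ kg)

v×B = (-1.01×10⁴, 0, 3.91×10⁴) N/C.
E + v×B = (-9550, 0, 3.84×10⁴) N/C.
F = q(E + v×B) = (−1.602×10⁻¹⁹ C)·(-9550, 0, 3.84×10⁴) = (1.53×10⁻¹⁵, 0, -6.15×10⁻¹⁵) N.
|a| = |F|/m = 6.334×10⁻¹⁵/9.109×10⁻³¹ ≈ 6.95×10¹⁵ m/s².

|a| ≈ 6.95×10¹⁵ m/s²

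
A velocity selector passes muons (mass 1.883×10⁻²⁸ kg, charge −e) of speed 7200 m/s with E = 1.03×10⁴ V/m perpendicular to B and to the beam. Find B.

Balance of forces in the selector: qE = qvB ⇒ B = E/v.
B = 1.03×10⁴/7200 = 1.43 T.

B = 1.43 T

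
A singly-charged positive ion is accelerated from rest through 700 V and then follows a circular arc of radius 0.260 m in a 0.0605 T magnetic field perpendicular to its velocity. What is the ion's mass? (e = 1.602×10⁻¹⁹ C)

m ≈ 2.83×10⁻²⁶ kg

Combine |q|V = ½mv² and r = mv/(|q|B): eliminate v to get m = qB²r²/(2V).
m = (1.602×10⁻¹⁹)(0.0605)²(0.260)²/(2·700) ≈ 2.83×10⁻²⁶ kg.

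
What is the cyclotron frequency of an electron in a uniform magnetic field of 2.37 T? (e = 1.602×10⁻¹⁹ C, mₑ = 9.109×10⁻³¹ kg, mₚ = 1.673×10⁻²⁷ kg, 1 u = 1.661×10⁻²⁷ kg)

f ≈ 6.63×10¹⁰ Hz

f = |q|B/(2πm).
f = (1.602×10⁻¹⁹)(2.37)/(2π·9.109×10⁻³¹) ≈ 6.63×10¹⁰ Hz.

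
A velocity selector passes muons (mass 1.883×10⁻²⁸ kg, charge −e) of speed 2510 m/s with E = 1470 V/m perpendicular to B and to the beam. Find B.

Balance of forces in the selector: qE = qvB ⇒ B = E/v.
B = 1470/2510 = 0.586 T.

B = 0.586 T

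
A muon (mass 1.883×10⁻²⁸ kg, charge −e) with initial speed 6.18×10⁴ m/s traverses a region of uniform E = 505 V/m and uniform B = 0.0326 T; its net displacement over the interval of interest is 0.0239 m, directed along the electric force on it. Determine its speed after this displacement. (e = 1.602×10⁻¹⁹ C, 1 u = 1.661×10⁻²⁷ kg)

B does no work; ΔKE = |q|E d.
½mv_f² = ½mv₀² + |q|Ed = ½(1.883×10⁻²⁸)(6.18×10⁴)² + (1.602×10⁻¹⁹)(505)(0.0239) ≈ 3.596×10⁻¹⁹ J + 1.934×10⁻¹⁸ J ≈ 2.293×10⁻¹⁸ J.
v_f = √(2·2.293×10⁻¹⁸/1.883×10⁻²⁸) ≈ 1.56×10⁵ m/s.

v_f ≈ 1.56×10⁵ m/s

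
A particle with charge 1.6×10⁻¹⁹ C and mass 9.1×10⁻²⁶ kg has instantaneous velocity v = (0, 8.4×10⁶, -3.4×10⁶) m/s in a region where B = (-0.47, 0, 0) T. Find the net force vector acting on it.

v×B = (0, 1.60×10⁶, 3.95×10⁶) N/C.
F = q v×B = (1.6×10⁻¹⁹ C)·(0, 1.60×10⁶, 3.95×10⁶) = (0, 2.56×10⁻¹³, 6.32×10⁻¹³) N.

F ≈ (0, 2.56×10⁻¹³, 6.32×10⁻¹³) N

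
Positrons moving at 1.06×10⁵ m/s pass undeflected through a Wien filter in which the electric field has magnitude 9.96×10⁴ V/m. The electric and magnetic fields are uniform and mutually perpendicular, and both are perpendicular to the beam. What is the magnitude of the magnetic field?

Balance of forces in the selector: qE = qvB ⇒ B = E/v.
B = 9.96×10⁴/1.06×10⁵ = 0.940 T.

B = 0.940 T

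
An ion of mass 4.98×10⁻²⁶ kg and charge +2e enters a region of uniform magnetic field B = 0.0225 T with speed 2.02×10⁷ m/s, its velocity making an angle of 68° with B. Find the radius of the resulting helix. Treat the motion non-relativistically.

r ≈ 129 m

v⊥ = v sinθ = 2.02×10⁷·sin68° ≈ 1.873×10⁷ m/s.
r = m v⊥/(|q|B) = (4.98×10⁻²⁶)(1.873×10⁷)/((3.204×10⁻¹⁹)(0.0225)) ≈ 129 m.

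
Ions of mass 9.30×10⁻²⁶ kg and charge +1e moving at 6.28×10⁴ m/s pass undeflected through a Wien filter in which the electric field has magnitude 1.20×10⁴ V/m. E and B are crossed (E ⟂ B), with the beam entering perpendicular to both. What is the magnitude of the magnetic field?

B = 0.191 T

Balance of forces in the selector: qE = qvB ⇒ B = E/v.
B = 1.20×10⁴/6.28×10⁴ = 0.191 T.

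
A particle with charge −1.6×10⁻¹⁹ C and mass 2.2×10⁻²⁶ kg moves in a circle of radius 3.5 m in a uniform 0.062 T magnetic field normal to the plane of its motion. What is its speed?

From |q|vB = mv²/r, v = |q|Br/m.
v = (1.6×10⁻¹⁹)(0.062)(3.5)/2.2×10⁻²⁶ ≈ 1.6×10⁶ m/s.

v ≈ 1.6×10⁶ m/s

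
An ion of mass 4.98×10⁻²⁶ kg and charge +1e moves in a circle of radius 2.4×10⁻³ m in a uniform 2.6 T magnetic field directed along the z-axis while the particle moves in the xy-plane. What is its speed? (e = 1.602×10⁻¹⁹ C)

From |q|vB = mv²/r, v = |q|Br/m.
v = (1.602×10⁻¹⁹)(2.6)(2.4×10⁻³)/4.98×10⁻²⁶ ≈ 2.0×10⁴ m/s.

v ≈ 2.0×10⁴ m/s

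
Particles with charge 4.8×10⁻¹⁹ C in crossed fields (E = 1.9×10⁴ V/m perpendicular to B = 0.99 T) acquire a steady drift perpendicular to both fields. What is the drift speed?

The steady drift has the magnetic force balancing the electric force, so v_d = E/B.
v_d = 1.9×10⁴/0.99 = 1.9×10⁴ m/s.

v_d ≈ 1.9×10⁴ m/s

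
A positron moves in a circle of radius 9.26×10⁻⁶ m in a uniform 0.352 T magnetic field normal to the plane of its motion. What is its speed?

v ≈ 5.73×10⁵ m/s

From |q|vB = mv²/r, v = |q|Br/m.
v = (1.602×10⁻¹⁹)(0.352)(9.26×10⁻⁶)/9.109×10⁻³¹ ≈ 5.73×10⁵ m/s.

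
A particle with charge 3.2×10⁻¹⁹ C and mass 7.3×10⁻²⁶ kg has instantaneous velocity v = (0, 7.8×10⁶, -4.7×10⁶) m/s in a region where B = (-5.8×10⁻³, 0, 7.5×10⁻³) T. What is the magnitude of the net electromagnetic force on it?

|F| ≈ 2.52×10⁻¹⁴ N

v×B = (5.85×10⁴, 2.73×10⁴, 4.52×10⁴) N/C.
F = q v×B = (3.2×10⁻¹⁹ C)·(5.85×10⁴, 2.73×10⁴, 4.52×10⁴) = (1.87×10⁻¹⁴, 8.72×10⁻¹⁵, 1.45×10⁻¹⁴) N.
|F| = 2.52×10⁻¹⁴ N.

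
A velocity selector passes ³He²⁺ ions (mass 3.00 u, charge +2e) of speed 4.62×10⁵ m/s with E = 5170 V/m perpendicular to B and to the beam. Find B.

Balance of forces in the selector: qE = qvB ⇒ B = E/v.
B = 5170/4.62×10⁵ = 0.0112 T.

B = 0.0112 T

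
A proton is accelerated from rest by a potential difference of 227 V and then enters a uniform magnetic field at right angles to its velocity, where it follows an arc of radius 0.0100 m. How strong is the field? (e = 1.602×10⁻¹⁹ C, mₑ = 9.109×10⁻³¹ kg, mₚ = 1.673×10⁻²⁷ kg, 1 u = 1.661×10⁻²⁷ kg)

B ≈ 0.218 T

v = √(2|q|V/m) = √(2·1.602×10⁻¹⁹·227/1.673×10⁻²⁷) ≈ 2.085×10⁵ m/s.
B = mv/(|q|r) = (1.673×10⁻²⁷)(2.085×10⁵)/((1.602×10⁻¹⁹)(0.0100)) ≈ 0.218 T.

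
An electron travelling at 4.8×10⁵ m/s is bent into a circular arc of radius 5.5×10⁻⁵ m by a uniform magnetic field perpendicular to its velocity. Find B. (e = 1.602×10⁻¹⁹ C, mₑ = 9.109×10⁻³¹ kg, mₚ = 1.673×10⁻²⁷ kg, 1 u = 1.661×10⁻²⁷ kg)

B ≈ 0.050 T

From |q|vB = mv²/r, B = mv/(|q|r).
B = (9.109×10⁻³¹)(4.8×10⁵)/((1.602×10⁻¹⁹)(5.5×10⁻⁵)) ≈ 0.050 T.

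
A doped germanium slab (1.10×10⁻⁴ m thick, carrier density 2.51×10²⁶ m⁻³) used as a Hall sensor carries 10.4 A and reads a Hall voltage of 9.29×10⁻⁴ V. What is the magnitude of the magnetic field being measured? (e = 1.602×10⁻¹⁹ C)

B ≈ 0.395 T

From V_H = IB/(n e t), B = V_H n e t / I.
B = (9.29×10⁻⁴)(2.51×10²⁶)(1.602×10⁻¹⁹)(1.10×10⁻⁴)/10.4 ≈ 0.395 T.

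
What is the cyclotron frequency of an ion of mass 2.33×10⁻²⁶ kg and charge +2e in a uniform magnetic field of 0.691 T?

f ≈ 1.51×10⁶ Hz

f = |q|B/(2πm).
f = (3.204×10⁻¹⁹)(0.691)/(2π·2.33×10⁻²⁶) ≈ 1.51×10⁶ Hz.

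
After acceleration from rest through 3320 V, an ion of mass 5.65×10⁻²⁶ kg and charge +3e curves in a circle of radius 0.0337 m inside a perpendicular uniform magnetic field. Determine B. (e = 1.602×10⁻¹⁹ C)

B ≈ 0.829 T

v = √(2|q|V/m) = √(2·4.806×10⁻¹⁹·3320/5.65×10⁻²⁶) ≈ 2.377×10⁵ m/s.
B = mv/(|q|r) = (5.65×10⁻²⁶)(2.377×10⁵)/((4.806×10⁻¹⁹)(0.0337)) ≈ 0.829 T.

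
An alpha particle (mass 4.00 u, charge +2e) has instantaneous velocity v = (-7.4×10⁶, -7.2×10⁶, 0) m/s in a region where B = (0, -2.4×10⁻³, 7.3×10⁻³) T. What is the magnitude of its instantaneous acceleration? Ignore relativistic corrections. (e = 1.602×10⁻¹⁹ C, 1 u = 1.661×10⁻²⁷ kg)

v×B = (-5.26×10⁴, 5.40×10⁴, 1.78×10⁴) N/C.
F = q v×B = (3.204×10⁻¹⁹ C)·(-5.26×10⁴, 5.40×10⁴, 1.78×10⁴) = (-1.68×10⁻¹⁴, 1.73×10⁻¹⁴, 5.69×10⁻¹⁵) N.
|a| = |F|/m = 2.481×10⁻¹⁴/6.644×10⁻²⁷ ≈ 3.73×10¹² m/s².

|a| ≈ 3.73×10¹² m/s²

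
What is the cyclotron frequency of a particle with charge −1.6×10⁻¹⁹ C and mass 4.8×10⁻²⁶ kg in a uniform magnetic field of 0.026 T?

f ≈ 1.4×10⁴ Hz

f = |q|B/(2πm).
f = (1.6×10⁻¹⁹)(0.026)/(2π·4.8×10⁻²⁶) ≈ 1.4×10⁴ Hz.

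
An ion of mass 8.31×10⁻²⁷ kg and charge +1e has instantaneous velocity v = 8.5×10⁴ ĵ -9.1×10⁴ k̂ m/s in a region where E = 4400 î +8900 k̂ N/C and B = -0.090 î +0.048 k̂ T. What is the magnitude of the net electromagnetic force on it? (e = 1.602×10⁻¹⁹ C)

v×B = (4080, 8190, 7650) N/C.
E + v×B = (8480, 8190, 1.66×10⁴) N/C.
F = q(E + v×B) = (1.602×10⁻¹⁹ C)·(8480, 8190, 1.66×10⁴) = (1.36×10⁻¹⁵, 1.31×10⁻¹⁵, 2.65×10⁻¹⁵) N.
|F| = 3.26×10⁻¹⁵ N.

|F| ≈ 3.26×10⁻¹⁵ N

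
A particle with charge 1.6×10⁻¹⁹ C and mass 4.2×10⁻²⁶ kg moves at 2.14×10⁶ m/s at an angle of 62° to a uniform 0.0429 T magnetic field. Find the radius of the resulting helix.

v⊥ = v sinθ = 2.14×10⁶·sin62° ≈ 1.890×10⁶ m/s.
r = m v⊥/(|q|B) = (4.2×10⁻²⁶)(1.890×10⁶)/((1.6×10⁻¹⁹)(0.0429)) ≈ 11.6 m.

r ≈ 11.6 m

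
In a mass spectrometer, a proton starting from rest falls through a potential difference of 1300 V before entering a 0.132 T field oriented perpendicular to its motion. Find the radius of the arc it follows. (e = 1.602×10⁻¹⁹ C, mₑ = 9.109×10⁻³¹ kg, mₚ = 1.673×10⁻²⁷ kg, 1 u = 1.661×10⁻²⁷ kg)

r ≈ 0.0395 m

Acceleration: |q|V = ½mv² ⇒ v = √(2|q|V/m) = √(2·1.602×10⁻¹⁹·1300/1.673×10⁻²⁷) ≈ 4.990×10⁵ m/s.
In the field: r = mv/(|q|B) = (1.673×10⁻²⁷)(4.990×10⁵)/((1.602×10⁻¹⁹)(0.132)) ≈ 0.0395 m.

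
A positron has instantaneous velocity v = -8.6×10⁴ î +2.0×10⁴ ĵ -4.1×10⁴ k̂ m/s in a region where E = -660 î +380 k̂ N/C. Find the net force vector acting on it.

F ≈ (-1.06×10⁻¹⁶, 0, 6.09×10⁻¹⁷) N

Only an electric field acts, so F = qE = (1.602×10⁻¹⁹ C)·(-660, 0, 380) = (-1.06×10⁻¹⁶, 0, 6.09×10⁻¹⁷) N.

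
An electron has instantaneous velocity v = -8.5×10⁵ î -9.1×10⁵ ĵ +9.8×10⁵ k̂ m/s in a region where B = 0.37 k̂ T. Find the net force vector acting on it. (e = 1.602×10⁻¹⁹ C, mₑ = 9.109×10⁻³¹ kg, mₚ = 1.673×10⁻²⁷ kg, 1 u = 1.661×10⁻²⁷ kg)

v×B = (-3.37×10⁵, 3.14×10⁵, 0) N/C.
F = q v×B = (−1.602×10⁻¹⁹ C)·(-3.37×10⁵, 3.14×10⁵, 0) = (5.39×10⁻¹⁴, -5.04×10⁻¹⁴, 0) N.

F ≈ (5.39×10⁻¹⁴, -5.04×10⁻¹⁴, 0) N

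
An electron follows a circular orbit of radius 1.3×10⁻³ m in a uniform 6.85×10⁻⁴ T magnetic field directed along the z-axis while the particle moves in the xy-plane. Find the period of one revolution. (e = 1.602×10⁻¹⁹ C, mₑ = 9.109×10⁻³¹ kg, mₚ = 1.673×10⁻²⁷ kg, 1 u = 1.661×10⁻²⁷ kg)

The cyclotron period depends only on m, q, B: T = 2πm/(|q|B).
T = 2π(9.109×10⁻³¹)/((1.602×10⁻¹⁹)(6.85×10⁻⁴)) ≈ 5.22×10⁻⁸ s.

T ≈ 5.22×10⁻⁸ s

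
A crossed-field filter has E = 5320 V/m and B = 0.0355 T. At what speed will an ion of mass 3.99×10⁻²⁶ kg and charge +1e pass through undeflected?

Zero net Lorentz force requires |qE| = |q v×B|, i.e. E = vB.
v = E/B = 5320/0.0355 = 1.50×10⁵ m/s.
The result is independent of the particle's charge and mass.

v = 1.50×10⁵ m/s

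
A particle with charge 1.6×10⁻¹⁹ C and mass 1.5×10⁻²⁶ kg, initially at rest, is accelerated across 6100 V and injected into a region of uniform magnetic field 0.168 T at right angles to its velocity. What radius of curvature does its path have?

Acceleration: |q|V = ½mv² ⇒ v = √(2|q|V/m) = √(2·1.6×10⁻¹⁹·6100/1.5×10⁻²⁶) ≈ 3.607×10⁵ m/s.
In the field: r = mv/(|q|B) = (1.5×10⁻²⁶)(3.607×10⁵)/((1.6×10⁻¹⁹)(0.168)) ≈ 0.201 m.

r ≈ 0.201 m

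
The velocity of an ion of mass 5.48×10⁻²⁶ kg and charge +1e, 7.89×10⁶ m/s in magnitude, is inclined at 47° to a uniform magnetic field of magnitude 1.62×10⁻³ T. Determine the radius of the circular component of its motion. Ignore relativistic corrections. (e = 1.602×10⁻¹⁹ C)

r ≈ 1220 m

v⊥ = v sinθ = 7.89×10⁶·sin47° ≈ 5.770×10⁶ m/s.
r = m v⊥/(|q|B) = (5.48×10⁻²⁶)(5.770×10⁶)/((1.602×10⁻¹⁹)(1.62×10⁻³)) ≈ 1220 m.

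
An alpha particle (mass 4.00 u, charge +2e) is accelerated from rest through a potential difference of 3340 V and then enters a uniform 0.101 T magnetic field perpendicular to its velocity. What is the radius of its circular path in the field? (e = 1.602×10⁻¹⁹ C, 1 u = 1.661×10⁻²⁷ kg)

r ≈ 0.117 m

Acceleration: |q|V = ½mv² ⇒ v = √(2|q|V/m) = √(2·3.204×10⁻¹⁹·3340/6.644×10⁻²⁷) ≈ 5.676×10⁵ m/s.
In the field: r = mv/(|q|B) = (6.644×10⁻²⁷)(5.676×10⁵)/((3.204×10⁻¹⁹)(0.101)) ≈ 0.117 m.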